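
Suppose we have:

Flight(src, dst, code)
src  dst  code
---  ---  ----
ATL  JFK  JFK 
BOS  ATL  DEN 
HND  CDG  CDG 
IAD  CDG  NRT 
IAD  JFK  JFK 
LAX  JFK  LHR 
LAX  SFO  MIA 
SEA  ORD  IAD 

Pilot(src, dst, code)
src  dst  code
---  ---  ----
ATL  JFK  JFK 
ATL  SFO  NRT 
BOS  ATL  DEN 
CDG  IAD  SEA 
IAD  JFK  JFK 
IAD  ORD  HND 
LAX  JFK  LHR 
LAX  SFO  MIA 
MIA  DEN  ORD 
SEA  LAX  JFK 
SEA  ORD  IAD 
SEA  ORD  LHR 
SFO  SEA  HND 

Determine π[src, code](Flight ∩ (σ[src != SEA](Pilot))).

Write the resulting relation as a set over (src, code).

Apply σ_{src != SEA}; surviving tuples: {(ATL, JFK, JFK), (ATL, SFO, NRT), (BOS, ATL, DEN), (CDG, IAD, SEA), (IAD, JFK, JFK), (IAD, ORD, HND), (LAX, JFK, LHR), (LAX, SFO, MIA), (MIA, DEN, ORD), (SFO, SEA, HND)}
Taking the intersection: {(ATL, JFK, JFK), (BOS, ATL, DEN), (IAD, JFK, JFK), (LAX, JFK, LHR), (LAX, SFO, MIA)}
π[src, code]: project onto (src, code) → {(ATL, JFK), (BOS, DEN), (IAD, JFK), (LAX, LHR), (LAX, MIA)}

{(ATL, JFK), (BOS, DEN), (IAD, JFK), (LAX, LHR), (LAX, MIA)}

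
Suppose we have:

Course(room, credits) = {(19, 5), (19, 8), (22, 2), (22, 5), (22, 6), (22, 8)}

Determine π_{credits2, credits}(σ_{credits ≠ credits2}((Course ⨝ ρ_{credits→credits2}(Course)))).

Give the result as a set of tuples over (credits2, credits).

{(2, 5), (2, 6), (2, 8), (5, 2), (5, 6), (5, 8), (6, 2), (6, 5), (6, 8), (8, 2), (8, 5), (8, 6)}

ρ[credits→credits2]: schema becomes (room, credits2); tuples unchanged.
Joining Course and ρ_{credits→credits2}(Course) on room yields {(19, 5, 5), (19, 5, 8), (19, 8, 5), (19, 8, 8), (22, 2, 2), (22, 2, 5), (22, 2, 6), (22, 2, 8), (22, 5, 2), (22, 5, 5), (22, 5, 6), (22, 5, 8), (22, 6, 2), (22, 6, 5), (22, 6, 6), (22, 6, 8), (22, 8, 2), (22, 8, 5), (22, 8, 6), (22, 8, 8)}.
Filtering on credits ≠ credits2 leaves {(19, 5, 8), (19, 8, 5), (22, 2, 5), (22, 2, 6), (22, 2, 8), (22, 5, 2), (22, 5, 6), (22, 5, 8), (22, 6, 2), (22, 6, 5), (22, 6, 8), (22, 8, 2), (22, 8, 5), (22, 8, 6)}.
π_{credits2, credits} gives {(2, 5), (2, 6), (2, 8), (5, 2), (5, 6), (5, 8), (6, 2), (6, 5), (6, 8), (8, 2), (8, 5), (8, 6)} (2 duplicate(s) eliminated).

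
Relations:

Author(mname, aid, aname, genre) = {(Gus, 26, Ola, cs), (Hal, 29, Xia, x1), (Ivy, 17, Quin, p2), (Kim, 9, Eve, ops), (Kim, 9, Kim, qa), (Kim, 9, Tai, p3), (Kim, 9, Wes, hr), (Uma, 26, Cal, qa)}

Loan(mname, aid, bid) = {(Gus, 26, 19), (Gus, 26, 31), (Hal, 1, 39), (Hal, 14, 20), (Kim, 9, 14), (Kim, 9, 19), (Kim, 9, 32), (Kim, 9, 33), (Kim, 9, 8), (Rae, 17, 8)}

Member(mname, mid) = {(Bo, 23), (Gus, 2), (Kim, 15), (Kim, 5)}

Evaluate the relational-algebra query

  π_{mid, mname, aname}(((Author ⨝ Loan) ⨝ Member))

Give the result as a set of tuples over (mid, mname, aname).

Author ⋈ Loan (natural join on mname, aid): {(Gus, 26, Ola, cs, 19), (Gus, 26, Ola, cs, 31), (Kim, 9, Eve, ops, 14), (Kim, 9, Eve, ops, 19), (Kim, 9, Eve, ops, 32), (Kim, 9, Eve, ops, 33), (Kim, 9, Eve, ops, 8), (Kim, 9, Kim, qa, 14), (Kim, 9, Kim, qa, 19), (Kim, 9, Kim, qa, 32), (Kim, 9, Kim, qa, 33), (Kim, 9, Kim, qa, 8), (Kim, 9, Tai, p3, 14), (Kim, 9, Tai, p3, 19), (Kim, 9, Tai, p3, 32), (Kim, 9, Tai, p3, 33), (Kim, 9, Tai, p3, 8), (Kim, 9, Wes, hr, 14), (Kim, 9, Wes, hr, 19), (Kim, 9, Wes, hr, 32), (Kim, 9, Wes, hr, 33), (Kim, 9, Wes, hr, 8)}
(Author ⨝ Loan) ⋈ Member (natural join on mname): {(Gus, 26, Ola, cs, 19, 2), (Gus, 26, Ola, cs, 31, 2), (Kim, 9, Eve, ops, 14, 15), (Kim, 9, Eve, ops, 14, 5), (Kim, 9, Eve, ops, 19, 15), (Kim, 9, Eve, ops, 19, 5), (Kim, 9, Eve, ops, 32, 15), (Kim, 9, Eve, ops, 32, 5), (Kim, 9, Eve, ops, 33, 15), (Kim, 9, Eve, ops, 33, 5), (Kim, 9, Eve, ops, 8, 15), (Kim, 9, Eve, ops, 8, 5), (Kim, 9, Kim, qa, 14, 15), (Kim, 9, Kim, qa, 14, 5), (Kim, 9, Kim, qa, 19, 15), (Kim, 9, Kim, qa, 19, 5), (Kim, 9, Kim, qa, 32, 15), (Kim, 9, Kim, qa, 32, 5), (Kim, 9, Kim, qa, 33, 15), (Kim, 9, Kim, qa, 33, 5), (Kim, 9, Kim, qa, 8, 15), (Kim, 9, Kim, qa, 8, 5), (Kim, 9, Tai, p3, 14, 15), (Kim, 9, Tai, p3, 14, 5), (Kim, 9, Tai, p3, 19, 15), (Kim, 9, Tai, p3, 19, 5), (Kim, 9, Tai, p3, 32, 15), (Kim, 9, Tai, p3, 32, 5), (Kim, 9, Tai, p3, 33, 15), (Kim, 9, Tai, p3, 33, 5), (Kim, 9, Tai, p3, 8, 15), (Kim, 9, Tai, p3, 8, 5), (Kim, 9, Wes, hr, 14, 15), (Kim, 9, Wes, hr, 14, 5), (Kim, 9, Wes, hr, 19, 15), (Kim, 9, Wes, hr, 19, 5), (Kim, 9, Wes, hr, 32, 15), (Kim, 9, Wes, hr, 32, 5), (Kim, 9, Wes, hr, 33, 15), (Kim, 9, Wes, hr, 33, 5), (Kim, 9, Wes, hr, 8, 15), (Kim, 9, Wes, hr, 8, 5)}
π[mid, mname, aname]: project onto (mid, mname, aname) (33 duplicate(s) eliminated) → {(15, Kim, Eve), (15, Kim, Kim), (15, Kim, Tai), (15, Kim, Wes), (2, Gus, Ola), (5, Kim, Eve), (5, Kim, Kim), (5, Kim, Tai), (5, Kim, Wes)}

{(15, Kim, Eve), (15, Kim, Kim), (15, Kim, Tai), (15, Kim, Wes), (2, Gus, Ola), (5, Kim, Eve), (5, Kim, Kim), (5, Kim, Tai), (5, Kim, Wes)}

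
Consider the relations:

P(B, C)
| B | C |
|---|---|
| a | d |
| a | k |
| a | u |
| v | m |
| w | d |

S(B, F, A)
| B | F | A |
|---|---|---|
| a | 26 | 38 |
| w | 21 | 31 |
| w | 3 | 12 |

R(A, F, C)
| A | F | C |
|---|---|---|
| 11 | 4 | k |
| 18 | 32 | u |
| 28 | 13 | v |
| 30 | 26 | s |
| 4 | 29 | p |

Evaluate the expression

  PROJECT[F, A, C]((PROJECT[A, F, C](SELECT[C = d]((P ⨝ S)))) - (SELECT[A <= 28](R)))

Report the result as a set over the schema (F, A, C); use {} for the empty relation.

{(21, 31, d), (26, 38, d), (3, 12, d)}

Natural join on B: {(a, d, 26, 38), (a, k, 26, 38), (a, u, 26, 38), (w, d, 21, 31), (w, d, 3, 12)}
σ[C = d]: keep tuples satisfying C = d → {(a, d, 26, 38), (w, d, 21, 31), (w, d, 3, 12)}
Keep only column(s) A, F, C: {(12, 3, d), (31, 21, d), (38, 26, d)}
σ[A <= 28]: keep tuples satisfying A <= 28 → {(11, 4, k), (18, 32, u), (28, 13, v), (4, 29, p)}
Taking the difference: {(12, 3, d), (31, 21, d), (38, 26, d)}
Keep only column(s) F, A, C: {(21, 31, d), (26, 38, d), (3, 12, d)}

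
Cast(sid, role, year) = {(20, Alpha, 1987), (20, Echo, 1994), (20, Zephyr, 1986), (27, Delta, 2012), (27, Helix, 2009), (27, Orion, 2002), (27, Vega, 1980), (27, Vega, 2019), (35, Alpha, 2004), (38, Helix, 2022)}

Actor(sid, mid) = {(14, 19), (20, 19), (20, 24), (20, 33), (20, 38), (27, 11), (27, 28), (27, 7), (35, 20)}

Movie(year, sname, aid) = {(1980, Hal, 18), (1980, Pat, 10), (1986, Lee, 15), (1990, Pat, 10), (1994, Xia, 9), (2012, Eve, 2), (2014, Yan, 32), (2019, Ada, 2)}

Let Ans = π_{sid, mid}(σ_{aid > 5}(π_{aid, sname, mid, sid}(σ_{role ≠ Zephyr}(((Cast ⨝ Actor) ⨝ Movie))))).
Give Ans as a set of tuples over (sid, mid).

{(20, 19), (20, 24), (20, 33), (20, 38), (27, 11), (27, 28), (27, 7)}

Cast ⋈ Actor (natural join on sid): {(20, Alpha, 1987, 19), (20, Alpha, 1987, 24), (20, Alpha, 1987, 33), (20, Alpha, 1987, 38), (20, Echo, 1994, 19), (20, Echo, 1994, 24), (20, Echo, 1994, 33), (20, Echo, 1994, 38), (20, Zephyr, 1986, 19), (20, Zephyr, 1986, 24), (20, Zephyr, 1986, 33), (20, Zephyr, 1986, 38), (27, Delta, 2012, 11), (27, Delta, 2012, 28), (27, Delta, 2012, 7), (27, Helix, 2009, 11), (27, Helix, 2009, 28), (27, Helix, 2009, 7), (27, Orion, 2002, 11), (27, Orion, 2002, 28), (27, Orion, 2002, 7), (27, Vega, 1980, 11), (27, Vega, 1980, 28), (27, Vega, 1980, 7), (27, Vega, 2019, 11), (27, Vega, 2019, 28), (27, Vega, 2019, 7), (35, Alpha, 2004, 20)}
(Cast ⨝ Actor) ⋈ Movie (natural join on year): {(20, Echo, 1994, 19, Xia, 9), (20, Echo, 1994, 24, Xia, 9), (20, Echo, 1994, 33, Xia, 9), (20, Echo, 1994, 38, Xia, 9), (20, Zephyr, 1986, 19, Lee, 15), (20, Zephyr, 1986, 24, Lee, 15), (20, Zephyr, 1986, 33, Lee, 15), (20, Zephyr, 1986, 38, Lee, 15), (27, Delta, 2012, 11, Eve, 2), (27, Delta, 2012, 28, Eve, 2), (27, Delta, 2012, 7, Eve, 2), (27, Vega, 1980, 11, Hal, 18), (27, Vega, 1980, 11, Pat, 10), (27, Vega, 1980, 28, Hal, 18), (27, Vega, 1980, 28, Pat, 10), (27, Vega, 1980, 7, Hal, 18), (27, Vega, 1980, 7, Pat, 10), (27, Vega, 2019, 11, Ada, 2), (27, Vega, 2019, 28, Ada, 2), (27, Vega, 2019, 7, Ada, 2)}
Filtering on role ≠ Zephyr leaves {(20, Echo, 1994, 19, Xia, 9), (20, Echo, 1994, 24, Xia, 9), (20, Echo, 1994, 33, Xia, 9), (20, Echo, 1994, 38, Xia, 9), (27, Delta, 2012, 11, Eve, 2), (27, Delta, 2012, 28, Eve, 2), (27, Delta, 2012, 7, Eve, 2), (27, Vega, 1980, 11, Hal, 18), (27, Vega, 1980, 11, Pat, 10), (27, Vega, 1980, 28, Hal, 18), (27, Vega, 1980, 28, Pat, 10), (27, Vega, 1980, 7, Hal, 18), (27, Vega, 1980, 7, Pat, 10), (27, Vega, 2019, 11, Ada, 2), (27, Vega, 2019, 28, Ada, 2), (27, Vega, 2019, 7, Ada, 2)}.
Keep only column(s) aid, sname, mid, sid: {(10, Pat, 11, 27), (10, Pat, 28, 27), (10, Pat, 7, 27), (18, Hal, 11, 27), (18, Hal, 28, 27), (18, Hal, 7, 27), (2, Ada, 11, 27), (2, Ada, 28, 27), (2, Ada, 7, 27), (2, Eve, 11, 27), (2, Eve, 28, 27), (2, Eve, 7, 27), (9, Xia, 19, 20), (9, Xia, 24, 20), (9, Xia, 33, 20), (9, Xia, 38, 20)}
Filtering on aid > 5 leaves {(10, Pat, 11, 27), (10, Pat, 28, 27), (10, Pat, 7, 27), (18, Hal, 11, 27), (18, Hal, 28, 27), (18, Hal, 7, 27), (9, Xia, 19, 20), (9, Xia, 24, 20), (9, Xia, 33, 20), (9, Xia, 38, 20)}.
Keep only column(s) sid, mid (3 duplicate(s) eliminated): {(20, 19), (20, 24), (20, 33), (20, 38), (27, 11), (27, 28), (27, 7)}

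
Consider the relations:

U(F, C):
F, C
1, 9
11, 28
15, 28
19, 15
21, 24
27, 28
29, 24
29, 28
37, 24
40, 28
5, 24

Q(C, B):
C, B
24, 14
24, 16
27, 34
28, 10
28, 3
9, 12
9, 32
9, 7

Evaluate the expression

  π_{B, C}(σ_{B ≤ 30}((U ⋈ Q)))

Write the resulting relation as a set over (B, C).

{(10, 28), (12, 9), (14, 24), (16, 24), (3, 28), (7, 9)}

Joining U and Q on C yields {(1, 9, 12), (1, 9, 32), (1, 9, 7), (11, 28, 10), (11, 28, 3), (15, 28, 10), (15, 28, 3), (21, 24, 14), (21, 24, 16), (27, 28, 10), (27, 28, 3), (29, 24, 14), (29, 24, 16), (29, 28, 10), (29, 28, 3), (37, 24, 14), (37, 24, 16), (40, 28, 10), (40, 28, 3), (5, 24, 14), (5, 24, 16)}.
Selection B ≤ 30: {(1, 9, 12), (1, 9, 7), (11, 28, 10), (11, 28, 3), (15, 28, 10), (15, 28, 3), (21, 24, 14), (21, 24, 16), (27, 28, 10), (27, 28, 3), (29, 24, 14), (29, 24, 16), (29, 28, 10), (29, 28, 3), (37, 24, 14), (37, 24, 16), (40, 28, 10), (40, 28, 3), (5, 24, 14), (5, 24, 16)}
Keep only column(s) B, C (14 duplicate(s) eliminated): {(10, 28), (12, 9), (14, 24), (16, 24), (3, 28), (7, 9)}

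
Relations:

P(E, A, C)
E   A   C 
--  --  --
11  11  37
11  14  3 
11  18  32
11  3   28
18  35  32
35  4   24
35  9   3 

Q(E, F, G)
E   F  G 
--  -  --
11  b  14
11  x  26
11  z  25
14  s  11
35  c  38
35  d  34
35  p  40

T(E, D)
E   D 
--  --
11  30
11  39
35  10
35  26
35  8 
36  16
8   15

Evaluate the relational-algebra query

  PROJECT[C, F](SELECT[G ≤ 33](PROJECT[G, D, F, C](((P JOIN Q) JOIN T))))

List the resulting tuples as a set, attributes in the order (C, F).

Joining P and Q on E yields {(11, 11, 37, b, 14), (11, 11, 37, x, 26), (11, 11, 37, z, 25), (11, 14, 3, b, 14), (11, 14, 3, x, 26), (11, 14, 3, z, 25), (11, 18, 32, b, 14), (11, 18, 32, x, 26), (11, 18, 32, z, 25), (11, 3, 28, b, 14), (11, 3, 28, x, 26), (11, 3, 28, z, 25), (35, 4, 24, c, 38), (35, 4, 24, d, 34), (35, 4, 24, p, 40), (35, 9, 3, c, 38), (35, 9, 3, d, 34), (35, 9, 3, p, 40)}.
Joining (P JOIN Q) and T on E yields {(11, 11, 37, b, 14, 30), (11, 11, 37, b, 14, 39), (11, 11, 37, x, 26, 30), (11, 11, 37, x, 26, 39), (11, 11, 37, z, 25, 30), (11, 11, 37, z, 25, 39), (11, 14, 3, b, 14, 30), (11, 14, 3, b, 14, 39), (11, 14, 3, x, 26, 30), (11, 14, 3, x, 26, 39), (11, 14, 3, z, 25, 30), (11, 14, 3, z, 25, 39), (11, 18, 32, b, 14, 30), (11, 18, 32, b, 14, 39), (11, 18, 32, x, 26, 30), (11, 18, 32, x, 26, 39), (11, 18, 32, z, 25, 30), (11, 18, 32, z, 25, 39), (11, 3, 28, b, 14, 30), (11, 3, 28, b, 14, 39), (11, 3, 28, x, 26, 30), (11, 3, 28, x, 26, 39), (11, 3, 28, z, 25, 30), (11, 3, 28, z, 25, 39), (35, 4, 24, c, 38, 10), (35, 4, 24, c, 38, 26), (35, 4, 24, c, 38, 8), (35, 4, 24, d, 34, 10), (35, 4, 24, d, 34, 26), (35, 4, 24, d, 34, 8), (35, 4, 24, p, 40, 10), (35, 4, 24, p, 40, 26), (35, 4, 24, p, 40, 8), (35, 9, 3, c, 38, 10), (35, 9, 3, c, 38, 26), (35, 9, 3, c, 38, 8), (35, 9, 3, d, 34, 10), (35, 9, 3, d, 34, 26), (35, 9, 3, d, 34, 8), (35, 9, 3, p, 40, 10), (35, 9, 3, p, 40, 26), (35, 9, 3, p, 40, 8)}.
π[G, D, F, C]: project onto (G, D, F, C) → {(14, 30, b, 28), (14, 30, b, 3), (14, 30, b, 32), (14, 30, b, 37), (14, 39, b, 28), (14, 39, b, 3), (14, 39, b, 32), (14, 39, b, 37), (25, 30, z, 28), (25, 30, z, 3), (25, 30, z, 32), (25, 30, z, 37), (25, 39, z, 28), (25, 39, z, 3), (25, 39, z, 32), (25, 39, z, 37), (26, 30, x, 28), (26, 30, x, 3), (26, 30, x, 32), (26, 30, x, 37), (26, 39, x, 28), (26, 39, x, 3), (26, 39, x, 32), (26, 39, x, 37), (34, 10, d, 24), (34, 10, d, 3), (34, 26, d, 24), (34, 26, d, 3), (34, 8, d, 24), (34, 8, d, 3), (38, 10, c, 24), (38, 10, c, 3), (38, 26, c, 24), (38, 26, c, 3), (38, 8, c, 24), (38, 8, c, 3), (40, 10, p, 24), (40, 10, p, 3), (40, 26, p, 24), (40, 26, p, 3), (40, 8, p, 24), (40, 8, p, 3)}
σ[G ≤ 33]: keep tuples satisfying G ≤ 33 → {(14, 30, b, 28), (14, 30, b, 3), (14, 30, b, 32), (14, 30, b, 37), (14, 39, b, 28), (14, 39, b, 3), (14, 39, b, 32), (14, 39, b, 37), (25, 30, z, 28), (25, 30, z, 3), (25, 30, z, 32), (25, 30, z, 37), (25, 39, z, 28), (25, 39, z, 3), (25, 39, z, 32), (25, 39, z, 37), (26, 30, x, 28), (26, 30, x, 3), (26, 30, x, 32), (26, 30, x, 37), (26, 39, x, 28), (26, 39, x, 3), (26, 39, x, 32), (26, 39, x, 37)}
π[C, F]: project onto (C, F) (12 duplicate(s) eliminated) → {(28, b), (28, x), (28, z), (3, b), (3, x), (3, z), (32, b), (32, x), (32, z), (37, b), (37, x), (37, z)}

{(28, b), (28, x), (28, z), (3, b), (3, x), (3, z), (32, b), (32, x), (32, z), (37, b), (37, x), (37, z)}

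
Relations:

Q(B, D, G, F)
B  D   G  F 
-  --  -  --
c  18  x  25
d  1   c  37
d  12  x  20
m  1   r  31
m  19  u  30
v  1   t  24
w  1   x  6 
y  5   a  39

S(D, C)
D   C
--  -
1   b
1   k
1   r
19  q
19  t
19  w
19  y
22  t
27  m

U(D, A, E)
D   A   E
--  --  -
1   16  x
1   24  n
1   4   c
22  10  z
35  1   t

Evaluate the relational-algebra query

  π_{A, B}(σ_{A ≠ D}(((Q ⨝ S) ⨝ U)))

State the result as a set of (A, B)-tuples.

{(16, d), (16, m), (16, v), (16, w), (24, d), (24, m), (24, v), (24, w), (4, d), (4, m), (4, v), (4, w)}

Q ⋈ S (natural join on D): {(d, 1, c, 37, b), (d, 1, c, 37, k), (d, 1, c, 37, r), (m, 1, r, 31, b), (m, 1, r, 31, k), (m, 1, r, 31, r), (m, 19, u, 30, q), (m, 19, u, 30, t), (m, 19, u, 30, w), (m, 19, u, 30, y), (v, 1, t, 24, b), (v, 1, t, 24, k), (v, 1, t, 24, r), (w, 1, x, 6, b), (w, 1, x, 6, k), (w, 1, x, 6, r)}
(Q ⨝ S) ⋈ U (natural join on D): {(d, 1, c, 37, b, 16, x), (d, 1, c, 37, b, 24, n), (d, 1, c, 37, b, 4, c), (d, 1, c, 37, k, 16, x), (d, 1, c, 37, k, 24, n), (d, 1, c, 37, k, 4, c), (d, 1, c, 37, r, 16, x), (d, 1, c, 37, r, 24, n), (d, 1, c, 37, r, 4, c), (m, 1, r, 31, b, 16, x), (m, 1, r, 31, b, 24, n), (m, 1, r, 31, b, 4, c), (m, 1, r, 31, k, 16, x), (m, 1, r, 31, k, 24, n), (m, 1, r, 31, k, 4, c), (m, 1, r, 31, r, 16, x), (m, 1, r, 31, r, 24, n), (m, 1, r, 31, r, 4, c), (v, 1, t, 24, b, 16, x), (v, 1, t, 24, b, 24, n), (v, 1, t, 24, b, 4, c), (v, 1, t, 24, k, 16, x), (v, 1, t, 24, k, 24, n), (v, 1, t, 24, k, 4, c), (v, 1, t, 24, r, 16, x), (v, 1, t, 24, r, 24, n), (v, 1, t, 24, r, 4, c), (w, 1, x, 6, b, 16, x), (w, 1, x, 6, b, 24, n), (w, 1, x, 6, b, 4, c), (w, 1, x, 6, k, 16, x), (w, 1, x, 6, k, 24, n), (w, 1, x, 6, k, 4, c), (w, 1, x, 6, r, 16, x), (w, 1, x, 6, r, 24, n), (w, 1, x, 6, r, 4, c)}
σ[A ≠ D]: keep tuples satisfying A ≠ D → {(d, 1, c, 37, b, 16, x), (d, 1, c, 37, b, 24, n), (d, 1, c, 37, b, 4, c), (d, 1, c, 37, k, 16, x), (d, 1, c, 37, k, 24, n), (d, 1, c, 37, k, 4, c), (d, 1, c, 37, r, 16, x), (d, 1, c, 37, r, 24, n), (d, 1, c, 37, r, 4, c), (m, 1, r, 31, b, 16, x), (m, 1, r, 31, b, 24, n), (m, 1, r, 31, b, 4, c), (m, 1, r, 31, k, 16, x), (m, 1, r, 31, k, 24, n), (m, 1, r, 31, k, 4, c), (m, 1, r, 31, r, 16, x), (m, 1, r, 31, r, 24, n), (m, 1, r, 31, r, 4, c), (v, 1, t, 24, b, 16, x), (v, 1, t, 24, b, 24, n), (v, 1, t, 24, b, 4, c), (v, 1, t, 24, k, 16, x), (v, 1, t, 24, k, 24, n), (v, 1, t, 24, k, 4, c), (v, 1, t, 24, r, 16, x), (v, 1, t, 24, r, 24, n), (v, 1, t, 24, r, 4, c), (w, 1, x, 6, b, 16, x), (w, 1, x, 6, b, 24, n), (w, 1, x, 6, b, 4, c), (w, 1, x, 6, k, 16, x), (w, 1, x, 6, k, 24, n), (w, 1, x, 6, k, 4, c), (w, 1, x, 6, r, 16, x), (w, 1, x, 6, r, 24, n), (w, 1, x, 6, r, 4, c)}
π_{A, B} gives {(16, d), (16, m), (16, v), (16, w), (24, d), (24, m), (24, v), (24, w), (4, d), (4, m), (4, v), (4, w)} (24 duplicate(s) eliminated).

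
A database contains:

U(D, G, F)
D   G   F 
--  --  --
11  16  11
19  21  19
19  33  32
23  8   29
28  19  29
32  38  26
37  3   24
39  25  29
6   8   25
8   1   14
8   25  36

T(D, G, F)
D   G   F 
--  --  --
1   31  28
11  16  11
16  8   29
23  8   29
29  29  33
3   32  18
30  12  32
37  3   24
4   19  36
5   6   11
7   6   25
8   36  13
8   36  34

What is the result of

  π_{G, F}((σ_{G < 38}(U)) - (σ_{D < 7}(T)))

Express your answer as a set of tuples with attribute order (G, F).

σ[G < 38]: keep tuples satisfying G < 38 → {(11, 16, 11), (19, 21, 19), (19, 33, 32), (23, 8, 29), (28, 19, 29), (37, 3, 24), (39, 25, 29), (6, 8, 25), (8, 1, 14), (8, 25, 36)}
σ[D < 7]: keep tuples satisfying D < 7 → {(1, 31, 28), (3, 32, 18), (4, 19, 36), (5, 6, 11)}
Taking the difference: {(11, 16, 11), (19, 21, 19), (19, 33, 32), (23, 8, 29), (28, 19, 29), (37, 3, 24), (39, 25, 29), (6, 8, 25), (8, 1, 14), (8, 25, 36)}
π[G, F]: project onto (G, F) → {(1, 14), (16, 11), (19, 29), (21, 19), (25, 29), (25, 36), (3, 24), (33, 32), (8, 25), (8, 29)}

{(1, 14), (16, 11), (19, 29), (21, 19), (25, 29), (25, 36), (3, 24), (33, 32), (8, 25), (8, 29)}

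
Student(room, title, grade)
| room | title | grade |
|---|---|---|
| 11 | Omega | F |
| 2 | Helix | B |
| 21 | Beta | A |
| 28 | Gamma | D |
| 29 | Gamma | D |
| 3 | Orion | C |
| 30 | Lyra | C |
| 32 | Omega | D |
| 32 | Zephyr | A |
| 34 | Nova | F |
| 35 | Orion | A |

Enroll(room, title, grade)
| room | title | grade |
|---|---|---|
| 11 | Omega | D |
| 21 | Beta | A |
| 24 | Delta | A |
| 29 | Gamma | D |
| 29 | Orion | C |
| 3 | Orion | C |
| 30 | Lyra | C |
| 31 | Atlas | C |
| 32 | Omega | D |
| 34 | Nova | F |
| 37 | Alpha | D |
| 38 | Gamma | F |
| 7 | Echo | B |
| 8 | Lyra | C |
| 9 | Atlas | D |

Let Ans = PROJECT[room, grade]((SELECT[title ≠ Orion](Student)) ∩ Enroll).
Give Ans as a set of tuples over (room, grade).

σ[title ≠ Orion]: keep tuples satisfying title ≠ Orion → {(11, Omega, F), (2, Helix, B), (21, Beta, A), (28, Gamma, D), (29, Gamma, D), (30, Lyra, C), (32, Omega, D), (32, Zephyr, A), (34, Nova, F)}
Taking the intersection: {(21, Beta, A), (29, Gamma, D), (30, Lyra, C), (32, Omega, D), (34, Nova, F)}
π[room, grade]: project onto (room, grade) → {(21, A), (29, D), (30, C), (32, D), (34, F)}

{(21, A), (29, D), (30, C), (32, D), (34, F)}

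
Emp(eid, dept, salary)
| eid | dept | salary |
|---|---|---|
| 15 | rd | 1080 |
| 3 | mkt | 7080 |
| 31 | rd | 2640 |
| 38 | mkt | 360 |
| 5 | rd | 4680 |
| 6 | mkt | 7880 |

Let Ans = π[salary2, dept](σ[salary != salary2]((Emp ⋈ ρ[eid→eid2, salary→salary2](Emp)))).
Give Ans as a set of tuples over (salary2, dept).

ρ[eid→eid2, salary→salary2]: schema becomes (eid2, dept, salary2); tuples unchanged.
Emp ⋈ ρ[eid→eid2, salary→salary2](Emp) (natural join on dept): {(15, rd, 1080, 15, 1080), (15, rd, 1080, 31, 2640), (15, rd, 1080, 5, 4680), (3, mkt, 7080, 3, 7080), (3, mkt, 7080, 38, 360), (3, mkt, 7080, 6, 7880), (31, rd, 2640, 15, 1080), (31, rd, 2640, 31, 2640), (31, rd, 2640, 5, 4680), (38, mkt, 360, 3, 7080), (38, mkt, 360, 38, 360), (38, mkt, 360, 6, 7880), (5, rd, 4680, 15, 1080), (5, rd, 4680, 31, 2640), (5, rd, 4680, 5, 4680), (6, mkt, 7880, 3, 7080), (6, mkt, 7880, 38, 360), (6, mkt, 7880, 6, 7880)}
σ[salary != salary2]: keep tuples satisfying salary != salary2 → {(15, rd, 1080, 31, 2640), (15, rd, 1080, 5, 4680), (3, mkt, 7080, 38, 360), (3, mkt, 7080, 6, 7880), (31, rd, 2640, 15, 1080), (31, rd, 2640, 5, 4680), (38, mkt, 360, 3, 7080), (38, mkt, 360, 6, 7880), (5, rd, 4680, 15, 1080), (5, rd, 4680, 31, 2640), (6, mkt, 7880, 3, 7080), (6, mkt, 7880, 38, 360)}
Projecting to salary2, dept (6 duplicate(s) eliminated): {(1080, rd), (2640, rd), (360, mkt), (4680, rd), (7080, mkt), (7880, mkt)}

{(1080, rd), (2640, rd), (360, mkt), (4680, rd), (7080, mkt), (7880, mkt)}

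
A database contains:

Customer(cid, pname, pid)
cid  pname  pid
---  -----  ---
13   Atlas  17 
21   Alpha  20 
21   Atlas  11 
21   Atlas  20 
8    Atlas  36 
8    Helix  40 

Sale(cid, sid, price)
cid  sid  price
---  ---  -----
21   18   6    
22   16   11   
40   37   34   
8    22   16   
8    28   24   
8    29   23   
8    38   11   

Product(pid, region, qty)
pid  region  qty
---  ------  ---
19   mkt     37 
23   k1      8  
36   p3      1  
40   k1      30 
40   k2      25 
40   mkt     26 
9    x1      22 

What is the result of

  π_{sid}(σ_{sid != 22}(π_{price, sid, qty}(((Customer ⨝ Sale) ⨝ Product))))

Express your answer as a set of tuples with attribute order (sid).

Joining Customer and Sale on cid yields {(21, Alpha, 20, 18, 6), (21, Atlas, 11, 18, 6), (21, Atlas, 20, 18, 6), (8, Atlas, 36, 22, 16), (8, Atlas, 36, 28, 24), (8, Atlas, 36, 29, 23), (8, Atlas, 36, 38, 11), (8, Helix, 40, 22, 16), (8, Helix, 40, 28, 24), (8, Helix, 40, 29, 23), (8, Helix, 40, 38, 11)}.
Joining (Customer ⨝ Sale) and Product on pid yields {(8, Atlas, 36, 22, 16, p3, 1), (8, Atlas, 36, 28, 24, p3, 1), (8, Atlas, 36, 29, 23, p3, 1), (8, Atlas, 36, 38, 11, p3, 1), (8, Helix, 40, 22, 16, k1, 30), (8, Helix, 40, 22, 16, k2, 25), (8, Helix, 40, 22, 16, mkt, 26), (8, Helix, 40, 28, 24, k1, 30), (8, Helix, 40, 28, 24, k2, 25), (8, Helix, 40, 28, 24, mkt, 26), (8, Helix, 40, 29, 23, k1, 30), (8, Helix, 40, 29, 23, k2, 25), (8, Helix, 40, 29, 23, mkt, 26), (8, Helix, 40, 38, 11, k1, 30), (8, Helix, 40, 38, 11, k2, 25), (8, Helix, 40, 38, 11, mkt, 26)}.
Keep only column(s) price, sid, qty: {(11, 38, 1), (11, 38, 25), (11, 38, 26), (11, 38, 30), (16, 22, 1), (16, 22, 25), (16, 22, 26), (16, 22, 30), (23, 29, 1), (23, 29, 25), (23, 29, 26), (23, 29, 30), (24, 28, 1), (24, 28, 25), (24, 28, 26), (24, 28, 30)}
Filtering on sid != 22 leaves {(11, 38, 1), (11, 38, 25), (11, 38, 26), (11, 38, 30), (23, 29, 1), (23, 29, 25), (23, 29, 26), (23, 29, 30), (24, 28, 1), (24, 28, 25), (24, 28, 26), (24, 28, 30)}.
Keep only column(s) sid (9 duplicate(s) eliminated): {28, 29, 38}

{28, 29, 38}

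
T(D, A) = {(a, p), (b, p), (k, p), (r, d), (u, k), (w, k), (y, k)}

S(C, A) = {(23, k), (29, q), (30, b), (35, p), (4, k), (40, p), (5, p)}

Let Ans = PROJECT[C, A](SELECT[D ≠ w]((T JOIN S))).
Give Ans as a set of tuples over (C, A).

Natural join on A: {(a, p, 35), (a, p, 40), (a, p, 5), (b, p, 35), (b, p, 40), (b, p, 5), (k, p, 35), (k, p, 40), (k, p, 5), (u, k, 23), (u, k, 4), (w, k, 23), (w, k, 4), (y, k, 23), (y, k, 4)}
σ[D ≠ w]: keep tuples satisfying D ≠ w → {(a, p, 35), (a, p, 40), (a, p, 5), (b, p, 35), (b, p, 40), (b, p, 5), (k, p, 35), (k, p, 40), (k, p, 5), (u, k, 23), (u, k, 4), (y, k, 23), (y, k, 4)}
π_{C, A} gives {(23, k), (35, p), (4, k), (40, p), (5, p)} (8 duplicate(s) eliminated).

{(23, k), (35, p), (4, k), (40, p), (5, p)}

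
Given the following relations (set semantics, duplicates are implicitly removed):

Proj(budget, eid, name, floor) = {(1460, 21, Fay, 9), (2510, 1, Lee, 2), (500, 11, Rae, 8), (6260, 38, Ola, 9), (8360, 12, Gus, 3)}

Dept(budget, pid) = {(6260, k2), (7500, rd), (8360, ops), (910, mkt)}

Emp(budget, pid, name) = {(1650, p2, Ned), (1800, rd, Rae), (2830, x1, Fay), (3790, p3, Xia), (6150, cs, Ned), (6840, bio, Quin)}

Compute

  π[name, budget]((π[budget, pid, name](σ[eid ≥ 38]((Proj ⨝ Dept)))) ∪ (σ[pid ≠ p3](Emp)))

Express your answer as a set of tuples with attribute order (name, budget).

{(Fay, 2830), (Ned, 1650), (Ned, 6150), (Ola, 6260), (Quin, 6840), (Rae, 1800)}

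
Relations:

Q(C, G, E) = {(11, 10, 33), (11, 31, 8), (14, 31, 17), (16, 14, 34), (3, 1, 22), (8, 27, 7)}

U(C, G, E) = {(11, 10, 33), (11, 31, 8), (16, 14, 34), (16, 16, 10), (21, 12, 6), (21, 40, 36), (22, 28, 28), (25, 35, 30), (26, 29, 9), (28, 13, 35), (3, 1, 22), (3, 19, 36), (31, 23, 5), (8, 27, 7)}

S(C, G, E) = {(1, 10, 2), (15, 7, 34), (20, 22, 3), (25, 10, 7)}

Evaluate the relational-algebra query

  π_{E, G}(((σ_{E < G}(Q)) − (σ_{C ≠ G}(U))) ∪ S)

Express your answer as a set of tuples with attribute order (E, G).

{(17, 31), (2, 10), (3, 22), (34, 7), (7, 10)}

Filtering on E < G leaves {(11, 31, 8), (14, 31, 17), (8, 27, 7)}.
Filtering on C ≠ G leaves {(11, 10, 33), (11, 31, 8), (16, 14, 34), (21, 12, 6), (21, 40, 36), (22, 28, 28), (25, 35, 30), (26, 29, 9), (28, 13, 35), (3, 1, 22), (3, 19, 36), (31, 23, 5), (8, 27, 7)}.
Taking the difference: {(14, 31, 17)}
Taking the union: {(1, 10, 2), (14, 31, 17), (15, 7, 34), (20, 22, 3), (25, 10, 7)}
π[E, G]: project onto (E, G) → {(17, 31), (2, 10), (3, 22), (34, 7), (7, 10)}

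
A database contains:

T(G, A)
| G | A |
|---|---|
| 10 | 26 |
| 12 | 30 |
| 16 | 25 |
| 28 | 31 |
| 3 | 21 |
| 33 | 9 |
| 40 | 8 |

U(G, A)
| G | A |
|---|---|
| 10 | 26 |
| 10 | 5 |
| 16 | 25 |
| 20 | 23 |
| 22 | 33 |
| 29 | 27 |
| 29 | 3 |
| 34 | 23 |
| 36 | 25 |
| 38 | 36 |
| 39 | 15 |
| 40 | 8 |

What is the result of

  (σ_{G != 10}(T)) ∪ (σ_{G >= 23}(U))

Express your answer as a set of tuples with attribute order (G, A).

Apply σ_{G != 10}; surviving tuples: {(12, 30), (16, 25), (28, 31), (3, 21), (33, 9), (40, 8)}
Apply σ_{G >= 23}; surviving tuples: {(29, 27), (29, 3), (34, 23), (36, 25), (38, 36), (39, 15), (40, 8)}
Union: {(12, 30), (16, 25), (28, 31), (3, 21), (33, 9), (40, 8)} with {(29, 27), (29, 3), (34, 23), (36, 25), (38, 36), (39, 15), (40, 8)} → {(12, 30), (16, 25), (28, 31), (29, 27), (29, 3), (3, 21), (33, 9), (34, 23), (36, 25), (38, 36), (39, 15), (40, 8)}

{(12, 30), (16, 25), (28, 31), (29, 27), (29, 3), (3, 21), (33, 9), (34, 23), (36, 25), (38, 36), (39, 15), (40, 8)}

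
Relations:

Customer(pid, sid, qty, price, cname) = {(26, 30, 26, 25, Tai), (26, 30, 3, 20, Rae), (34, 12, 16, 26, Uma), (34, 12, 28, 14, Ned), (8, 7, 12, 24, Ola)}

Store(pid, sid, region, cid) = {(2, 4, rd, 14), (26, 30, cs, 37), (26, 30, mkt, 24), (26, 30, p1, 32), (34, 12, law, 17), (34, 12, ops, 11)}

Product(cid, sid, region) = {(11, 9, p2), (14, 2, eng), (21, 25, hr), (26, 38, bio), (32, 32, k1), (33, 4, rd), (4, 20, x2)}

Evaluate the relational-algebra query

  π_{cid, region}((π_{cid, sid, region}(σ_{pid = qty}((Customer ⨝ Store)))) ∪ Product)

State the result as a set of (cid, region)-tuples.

Natural join on pid, sid: {(26, 30, 26, 25, Tai, cs, 37), (26, 30, 26, 25, Tai, mkt, 24), (26, 30, 26, 25, Tai, p1, 32), (26, 30, 3, 20, Rae, cs, 37), (26, 30, 3, 20, Rae, mkt, 24), (26, 30, 3, 20, Rae, p1, 32), (34, 12, 16, 26, Uma, law, 17), (34, 12, 16, 26, Uma, ops, 11), (34, 12, 28, 14, Ned, law, 17), (34, 12, 28, 14, Ned, ops, 11)}
Selection pid = qty: {(26, 30, 26, 25, Tai, cs, 37), (26, 30, 26, 25, Tai, mkt, 24), (26, 30, 26, 25, Tai, p1, 32)}
Projecting to cid, sid, region: {(24, 30, mkt), (32, 30, p1), (37, 30, cs)}
Set union of the two operands is {(11, 9, p2), (14, 2, eng), (21, 25, hr), (24, 30, mkt), (26, 38, bio), (32, 30, p1), (32, 32, k1), (33, 4, rd), (37, 30, cs), (4, 20, x2)}.
Projecting to cid, region: {(11, p2), (14, eng), (21, hr), (24, mkt), (26, bio), (32, k1), (32, p1), (33, rd), (37, cs), (4, x2)}

{(11, p2), (14, eng), (21, hr), (24, mkt), (26, bio), (32, k1), (32, p1), (33, rd), (37, cs), (4, x2)}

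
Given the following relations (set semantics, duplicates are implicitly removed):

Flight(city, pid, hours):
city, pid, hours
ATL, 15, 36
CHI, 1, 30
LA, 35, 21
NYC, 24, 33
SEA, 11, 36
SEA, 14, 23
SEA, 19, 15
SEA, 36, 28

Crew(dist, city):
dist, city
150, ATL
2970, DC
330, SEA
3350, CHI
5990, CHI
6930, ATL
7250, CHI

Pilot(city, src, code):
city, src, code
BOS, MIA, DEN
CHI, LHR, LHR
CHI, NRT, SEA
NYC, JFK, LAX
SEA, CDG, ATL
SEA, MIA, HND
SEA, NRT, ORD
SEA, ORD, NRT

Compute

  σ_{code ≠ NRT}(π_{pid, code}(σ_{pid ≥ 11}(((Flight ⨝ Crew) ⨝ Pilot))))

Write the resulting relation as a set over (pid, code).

Flight ⋈ Crew (natural join on city): {(ATL, 15, 36, 150), (ATL, 15, 36, 6930), (CHI, 1, 30, 3350), (CHI, 1, 30, 5990), (CHI, 1, 30, 7250), (SEA, 11, 36, 330), (SEA, 14, 23, 330), (SEA, 19, 15, 330), (SEA, 36, 28, 330)}
(Flight ⨝ Crew) ⋈ Pilot (natural join on city): {(CHI, 1, 30, 3350, LHR, LHR), (CHI, 1, 30, 3350, NRT, SEA), (CHI, 1, 30, 5990, LHR, LHR), (CHI, 1, 30, 5990, NRT, SEA), (CHI, 1, 30, 7250, LHR, LHR), (CHI, 1, 30, 7250, NRT, SEA), (SEA, 11, 36, 330, CDG, ATL), (SEA, 11, 36, 330, MIA, HND), (SEA, 11, 36, 330, NRT, ORD), (SEA, 11, 36, 330, ORD, NRT), (SEA, 14, 23, 330, CDG, ATL), (SEA, 14, 23, 330, MIA, HND), (SEA, 14, 23, 330, NRT, ORD), (SEA, 14, 23, 330, ORD, NRT), (SEA, 19, 15, 330, CDG, ATL), (SEA, 19, 15, 330, MIA, HND), (SEA, 19, 15, 330, NRT, ORD), (SEA, 19, 15, 330, ORD, NRT), (SEA, 36, 28, 330, CDG, ATL), (SEA, 36, 28, 330, MIA, HND), (SEA, 36, 28, 330, NRT, ORD), (SEA, 36, 28, 330, ORD, NRT)}
Selection pid ≥ 11: {(SEA, 11, 36, 330, CDG, ATL), (SEA, 11, 36, 330, MIA, HND), (SEA, 11, 36, 330, NRT, ORD), (SEA, 11, 36, 330, ORD, NRT), (SEA, 14, 23, 330, CDG, ATL), (SEA, 14, 23, 330, MIA, HND), (SEA, 14, 23, 330, NRT, ORD), (SEA, 14, 23, 330, ORD, NRT), (SEA, 19, 15, 330, CDG, ATL), (SEA, 19, 15, 330, MIA, HND), (SEA, 19, 15, 330, NRT, ORD), (SEA, 19, 15, 330, ORD, NRT), (SEA, 36, 28, 330, CDG, ATL), (SEA, 36, 28, 330, MIA, HND), (SEA, 36, 28, 330, NRT, ORD), (SEA, 36, 28, 330, ORD, NRT)}
π_{pid, code} gives {(11, ATL), (11, HND), (11, NRT), (11, ORD), (14, ATL), (14, HND), (14, NRT), (14, ORD), (19, ATL), (19, HND), (19, NRT), (19, ORD), (36, ATL), (36, HND), (36, NRT), (36, ORD)}.
Selection code ≠ NRT: {(11, ATL), (11, HND), (11, ORD), (14, ATL), (14, HND), (14, ORD), (19, ATL), (19, HND), (19, ORD), (36, ATL), (36, HND), (36, ORD)}

{(11, ATL), (11, HND), (11, ORD), (14, ATL), (14, HND), (14, ORD), (19, ATL), (19, HND), (19, ORD), (36, ATL), (36, HND), (36, ORD)}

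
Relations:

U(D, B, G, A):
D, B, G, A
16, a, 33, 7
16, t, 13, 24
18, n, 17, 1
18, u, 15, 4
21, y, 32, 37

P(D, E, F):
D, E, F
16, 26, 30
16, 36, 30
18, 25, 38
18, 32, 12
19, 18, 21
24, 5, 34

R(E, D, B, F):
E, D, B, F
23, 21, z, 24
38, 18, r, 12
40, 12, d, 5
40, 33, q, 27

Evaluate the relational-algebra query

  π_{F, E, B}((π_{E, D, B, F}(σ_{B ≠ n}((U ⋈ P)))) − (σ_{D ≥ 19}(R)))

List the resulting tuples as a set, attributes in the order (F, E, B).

{(12, 32, u), (30, 26, a), (30, 26, t), (30, 36, a), (30, 36, t), (38, 25, u)}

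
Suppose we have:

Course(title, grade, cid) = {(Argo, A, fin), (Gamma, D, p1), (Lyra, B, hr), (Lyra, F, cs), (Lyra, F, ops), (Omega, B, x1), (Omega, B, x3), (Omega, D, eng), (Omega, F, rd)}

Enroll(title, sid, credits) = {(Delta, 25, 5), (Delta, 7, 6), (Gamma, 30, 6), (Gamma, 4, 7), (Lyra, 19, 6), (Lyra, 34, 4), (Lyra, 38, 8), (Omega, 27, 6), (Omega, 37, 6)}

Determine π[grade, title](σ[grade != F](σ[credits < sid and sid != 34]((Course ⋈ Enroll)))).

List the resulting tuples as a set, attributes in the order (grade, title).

{(B, Lyra), (B, Omega), (D, Gamma), (D, Omega)}

Natural join on title: {(Gamma, D, p1, 30, 6), (Gamma, D, p1, 4, 7), (Lyra, B, hr, 19, 6), (Lyra, B, hr, 34, 4), (Lyra, B, hr, 38, 8), (Lyra, F, cs, 19, 6), (Lyra, F, cs, 34, 4), (Lyra, F, cs, 38, 8), (Lyra, F, ops, 19, 6), (Lyra, F, ops, 34, 4), (Lyra, F, ops, 38, 8), (Omega, B, x1, 27, 6), (Omega, B, x1, 37, 6), (Omega, B, x3, 27, 6), (Omega, B, x3, 37, 6), (Omega, D, eng, 27, 6), (Omega, D, eng, 37, 6), (Omega, F, rd, 27, 6), (Omega, F, rd, 37, 6)}
Apply σ_{credits < sid and sid != 34}; surviving tuples: {(Gamma, D, p1, 30, 6), (Lyra, B, hr, 19, 6), (Lyra, B, hr, 38, 8), (Lyra, F, cs, 19, 6), (Lyra, F, cs, 38, 8), (Lyra, F, ops, 19, 6), (Lyra, F, ops, 38, 8), (Omega, B, x1, 27, 6), (Omega, B, x1, 37, 6), (Omega, B, x3, 27, 6), (Omega, B, x3, 37, 6), (Omega, D, eng, 27, 6), (Omega, D, eng, 37, 6), (Omega, F, rd, 27, 6), (Omega, F, rd, 37, 6)}
Apply σ_{grade != F}; surviving tuples: {(Gamma, D, p1, 30, 6), (Lyra, B, hr, 19, 6), (Lyra, B, hr, 38, 8), (Omega, B, x1, 27, 6), (Omega, B, x1, 37, 6), (Omega, B, x3, 27, 6), (Omega, B, x3, 37, 6), (Omega, D, eng, 27, 6), (Omega, D, eng, 37, 6)}
Projecting to grade, title (5 duplicate(s) eliminated): {(B, Lyra), (B, Omega), (D, Gamma), (D, Omega)}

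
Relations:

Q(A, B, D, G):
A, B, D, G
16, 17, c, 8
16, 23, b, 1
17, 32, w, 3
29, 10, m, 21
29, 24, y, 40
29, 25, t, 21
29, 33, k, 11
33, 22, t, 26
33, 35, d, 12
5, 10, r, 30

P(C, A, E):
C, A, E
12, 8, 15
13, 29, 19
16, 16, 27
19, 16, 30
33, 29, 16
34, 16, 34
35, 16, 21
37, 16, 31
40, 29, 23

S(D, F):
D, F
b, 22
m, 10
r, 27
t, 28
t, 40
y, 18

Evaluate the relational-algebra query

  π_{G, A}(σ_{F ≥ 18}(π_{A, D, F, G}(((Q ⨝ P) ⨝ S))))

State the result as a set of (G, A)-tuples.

{(1, 16), (21, 29), (40, 29)}

Joining Q and P on A yields {(16, 17, c, 8, 16, 27), (16, 17, c, 8, 19, 30), (16, 17, c, 8, 34, 34), (16, 17, c, 8, 35, 21), (16, 17, c, 8, 37, 31), (16, 23, b, 1, 16, 27), (16, 23, b, 1, 19, 30), (16, 23, b, 1, 34, 34), (16, 23, b, 1, 35, 21), (16, 23, b, 1, 37, 31), (29, 10, m, 21, 13, 19), (29, 10, m, 21, 33, 16), (29, 10, m, 21, 40, 23), (29, 24, y, 40, 13, 19), (29, 24, y, 40, 33, 16), (29, 24, y, 40, 40, 23), (29, 25, t, 21, 13, 19), (29, 25, t, 21, 33, 16), (29, 25, t, 21, 40, 23), (29, 33, k, 11, 13, 19), (29, 33, k, 11, 33, 16), (29, 33, k, 11, 40, 23)}.
Joining (Q ⨝ P) and S on D yields {(16, 23, b, 1, 16, 27, 22), (16, 23, b, 1, 19, 30, 22), (16, 23, b, 1, 34, 34, 22), (16, 23, b, 1, 35, 21, 22), (16, 23, b, 1, 37, 31, 22), (29, 10, m, 21, 13, 19, 10), (29, 10, m, 21, 33, 16, 10), (29, 10, m, 21, 40, 23, 10), (29, 24, y, 40, 13, 19, 18), (29, 24, y, 40, 33, 16, 18), (29, 24, y, 40, 40, 23, 18), (29, 25, t, 21, 13, 19, 28), (29, 25, t, 21, 13, 19, 40), (29, 25, t, 21, 33, 16, 28), (29, 25, t, 21, 33, 16, 40), (29, 25, t, 21, 40, 23, 28), (29, 25, t, 21, 40, 23, 40)}.
π[A, D, F, G]: project onto (A, D, F, G) (12 duplicate(s) eliminated) → {(16, b, 22, 1), (29, m, 10, 21), (29, t, 28, 21), (29, t, 40, 21), (29, y, 18, 40)}
σ[F ≥ 18]: keep tuples satisfying F ≥ 18 → {(16, b, 22, 1), (29, t, 28, 21), (29, t, 40, 21), (29, y, 18, 40)}
π[G, A]: project onto (G, A) (1 duplicate(s) eliminated) → {(1, 16), (21, 29), (40, 29)}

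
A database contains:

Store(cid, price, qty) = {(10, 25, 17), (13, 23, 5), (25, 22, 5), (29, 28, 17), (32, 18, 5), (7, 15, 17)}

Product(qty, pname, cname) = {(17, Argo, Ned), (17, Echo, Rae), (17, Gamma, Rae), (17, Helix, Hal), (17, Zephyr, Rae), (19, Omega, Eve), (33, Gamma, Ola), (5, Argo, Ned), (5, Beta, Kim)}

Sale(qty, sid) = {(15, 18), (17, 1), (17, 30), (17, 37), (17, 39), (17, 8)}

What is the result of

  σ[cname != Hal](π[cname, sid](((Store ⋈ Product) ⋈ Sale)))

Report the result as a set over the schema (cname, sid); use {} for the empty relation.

{(Ned, 1), (Ned, 30), (Ned, 37), (Ned, 39), (Ned, 8), (Rae, 1), (Rae, 30), (Rae, 37), (Rae, 39), (Rae, 8)}

Joining Store and Product on qty yields {(10, 25, 17, Argo, Ned), (10, 25, 17, Echo, Rae), (10, 25, 17, Gamma, Rae), (10, 25, 17, Helix, Hal), (10, 25, 17, Zephyr, Rae), (13, 23, 5, Argo, Ned), (13, 23, 5, Beta, Kim), (25, 22, 5, Argo, Ned), (25, 22, 5, Beta, Kim), (29, 28, 17, Argo, Ned), (29, 28, 17, Echo, Rae), (29, 28, 17, Gamma, Rae), (29, 28, 17, Helix, Hal), (29, 28, 17, Zephyr, Rae), (32, 18, 5, Argo, Ned), (32, 18, 5, Beta, Kim), (7, 15, 17, Argo, Ned), (7, 15, 17, Echo, Rae), (7, 15, 17, Gamma, Rae), (7, 15, 17, Helix, Hal), (7, 15, 17, Zephyr, Rae)}.
Joining (Store ⋈ Product) and Sale on qty yields {(10, 25, 17, Argo, Ned, 1), (10, 25, 17, Argo, Ned, 30), (10, 25, 17, Argo, Ned, 37), (10, 25, 17, Argo, Ned, 39), (10, 25, 17, Argo, Ned, 8), (10, 25, 17, Echo, Rae, 1), (10, 25, 17, Echo, Rae, 30), (10, 25, 17, Echo, Rae, 37), (10, 25, 17, Echo, Rae, 39), (10, 25, 17, Echo, Rae, 8), (10, 25, 17, Gamma, Rae, 1), (10, 25, 17, Gamma, Rae, 30), (10, 25, 17, Gamma, Rae, 37), (10, 25, 17, Gamma, Rae, 39), (10, 25, 17, Gamma, Rae, 8), (10, 25, 17, Helix, Hal, 1), (10, 25, 17, Helix, Hal, 30), (10, 25, 17, Helix, Hal, 37), (10, 25, 17, Helix, Hal, 39), (10, 25, 17, Helix, Hal, 8), (10, 25, 17, Zephyr, Rae, 1), (10, 25, 17, Zephyr, Rae, 30), (10, 25, 17, Zephyr, Rae, 37), (10, 25, 17, Zephyr, Rae, 39), (10, 25, 17, Zephyr, Rae, 8), (29, 28, 17, Argo, Ned, 1), (29, 28, 17, Argo, Ned, 30), (29, 28, 17, Argo, Ned, 37), (29, 28, 17, Argo, Ned, 39), (29, 28, 17, Argo, Ned, 8), (29, 28, 17, Echo, Rae, 1), (29, 28, 17, Echo, Rae, 30), (29, 28, 17, Echo, Rae, 37), (29, 28, 17, Echo, Rae, 39), (29, 28, 17, Echo, Rae, 8), (29, 28, 17, Gamma, Rae, 1), (29, 28, 17, Gamma, Rae, 30), (29, 28, 17, Gamma, Rae, 37), (29, 28, 17, Gamma, Rae, 39), (29, 28, 17, Gamma, Rae, 8), (29, 28, 17, Helix, Hal, 1), (29, 28, 17, Helix, Hal, 30), (29, 28, 17, Helix, Hal, 37), (29, 28, 17, Helix, Hal, 39), (29, 28, 17, Helix, Hal, 8), (29, 28, 17, Zephyr, Rae, 1), (29, 28, 17, Zephyr, Rae, 30), (29, 28, 17, Zephyr, Rae, 37), (29, 28, 17, Zephyr, Rae, 39), (29, 28, 17, Zephyr, Rae, 8), (7, 15, 17, Argo, Ned, 1), (7, 15, 17, Argo, Ned, 30), (7, 15, 17, Argo, Ned, 37), (7, 15, 17, Argo, Ned, 39), (7, 15, 17, Argo, Ned, 8), (7, 15, 17, Echo, Rae, 1), (7, 15, 17, Echo, Rae, 30), (7, 15, 17, Echo, Rae, 37), (7, 15, 17, Echo, Rae, 39), (7, 15, 17, Echo, Rae, 8), (7, 15, 17, Gamma, Rae, 1), (7, 15, 17, Gamma, Rae, 30), (7, 15, 17, Gamma, Rae, 37), (7, 15, 17, Gamma, Rae, 39), (7, 15, 17, Gamma, Rae, 8), (7, 15, 17, Helix, Hal, 1), (7, 15, 17, Helix, Hal, 30), (7, 15, 17, Helix, Hal, 37), (7, 15, 17, Helix, Hal, 39), (7, 15, 17, Helix, Hal, 8), (7, 15, 17, Zephyr, Rae, 1), (7, 15, 17, Zephyr, Rae, 30), (7, 15, 17, Zephyr, Rae, 37), (7, 15, 17, Zephyr, Rae, 39), (7, 15, 17, Zephyr, Rae, 8)}.
π_{cname, sid} gives {(Hal, 1), (Hal, 30), (Hal, 37), (Hal, 39), (Hal, 8), (Ned, 1), (Ned, 30), (Ned, 37), (Ned, 39), (Ned, 8), (Rae, 1), (Rae, 30), (Rae, 37), (Rae, 39), (Rae, 8)} (60 duplicate(s) eliminated).
Apply σ_{cname != Hal}; surviving tuples: {(Ned, 1), (Ned, 30), (Ned, 37), (Ned, 39), (Ned, 8), (Rae, 1), (Rae, 30), (Rae, 37), (Rae, 39), (Rae, 8)}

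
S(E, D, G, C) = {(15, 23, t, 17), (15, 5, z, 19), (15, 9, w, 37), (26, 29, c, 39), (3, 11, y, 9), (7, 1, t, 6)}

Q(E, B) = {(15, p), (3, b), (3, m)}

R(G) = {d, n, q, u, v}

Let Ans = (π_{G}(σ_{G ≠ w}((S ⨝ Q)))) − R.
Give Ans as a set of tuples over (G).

{t, y, z}

Natural join on E: {(15, 23, t, 17, p), (15, 5, z, 19, p), (15, 9, w, 37, p), (3, 11, y, 9, b), (3, 11, y, 9, m)}
Filtering on G ≠ w leaves {(15, 23, t, 17, p), (15, 5, z, 19, p), (3, 11, y, 9, b), (3, 11, y, 9, m)}.
Keep only column(s) G (1 duplicate(s) eliminated): {t, y, z}
Taking the difference: {t, y, z}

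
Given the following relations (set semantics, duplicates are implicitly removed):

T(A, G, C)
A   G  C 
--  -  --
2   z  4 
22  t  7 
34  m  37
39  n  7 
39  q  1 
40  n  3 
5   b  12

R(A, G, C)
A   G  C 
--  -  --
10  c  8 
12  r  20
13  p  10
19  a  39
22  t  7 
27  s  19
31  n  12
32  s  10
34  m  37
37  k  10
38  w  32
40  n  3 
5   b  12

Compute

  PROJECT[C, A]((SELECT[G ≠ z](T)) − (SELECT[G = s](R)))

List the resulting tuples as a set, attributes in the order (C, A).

Selection G ≠ z: {(22, t, 7), (34, m, 37), (39, n, 7), (39, q, 1), (40, n, 3), (5, b, 12)}
Selection G = s: {(27, s, 19), (32, s, 10)}
Set difference of the two operands is {(22, t, 7), (34, m, 37), (39, n, 7), (39, q, 1), (40, n, 3), (5, b, 12)}.
Projecting to C, A: {(1, 39), (12, 5), (3, 40), (37, 34), (7, 22), (7, 39)}

{(1, 39), (12, 5), (3, 40), (37, 34), (7, 22), (7, 39)}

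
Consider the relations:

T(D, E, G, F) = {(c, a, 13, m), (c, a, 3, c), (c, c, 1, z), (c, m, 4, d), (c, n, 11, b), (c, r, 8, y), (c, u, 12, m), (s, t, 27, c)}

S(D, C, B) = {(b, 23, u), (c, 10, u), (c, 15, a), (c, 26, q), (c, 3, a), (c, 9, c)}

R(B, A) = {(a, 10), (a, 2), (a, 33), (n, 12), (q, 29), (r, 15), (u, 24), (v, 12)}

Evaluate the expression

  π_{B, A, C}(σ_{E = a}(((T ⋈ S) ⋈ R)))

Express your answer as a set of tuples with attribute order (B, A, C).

T ⋈ S (natural join on D): {(c, a, 13, m, 10, u), (c, a, 13, m, 15, a), (c, a, 13, m, 26, q), (c, a, 13, m, 3, a), (c, a, 13, m, 9, c), (c, a, 3, c, 10, u), (c, a, 3, c, 15, a), (c, a, 3, c, 26, q), (c, a, 3, c, 3, a), (c, a, 3, c, 9, c), (c, c, 1, z, 10, u), (c, c, 1, z, 15, a), (c, c, 1, z, 26, q), (c, c, 1, z, 3, a), (c, c, 1, z, 9, c), (c, m, 4, d, 10, u), (c, m, 4, d, 15, a), (c, m, 4, d, 26, q), (c, m, 4, d, 3, a), (c, m, 4, d, 9, c), (c, n, 11, b, 10, u), (c, n, 11, b, 15, a), (c, n, 11, b, 26, q), (c, n, 11, b, 3, a), (c, n, 11, b, 9, c), (c, r, 8, y, 10, u), (c, r, 8, y, 15, a), (c, r, 8, y, 26, q), (c, r, 8, y, 3, a), (c, r, 8, y, 9, c), (c, u, 12, m, 10, u), (c, u, 12, m, 15, a), (c, u, 12, m, 26, q), (c, u, 12, m, 3, a), (c, u, 12, m, 9, c)}
(T ⋈ S) ⋈ R (natural join on B): {(c, a, 13, m, 10, u, 24), (c, a, 13, m, 15, a, 10), (c, a, 13, m, 15, a, 2), (c, a, 13, m, 15, a, 33), (c, a, 13, m, 26, q, 29), (c, a, 13, m, 3, a, 10), (c, a, 13, m, 3, a, 2), (c, a, 13, m, 3, a, 33), (c, a, 3, c, 10, u, 24), (c, a, 3, c, 15, a, 10), (c, a, 3, c, 15, a, 2), (c, a, 3, c, 15, a, 33), (c, a, 3, c, 26, q, 29), (c, a, 3, c, 3, a, 10), (c, a, 3, c, 3, a, 2), (c, a, 3, c, 3, a, 33), (c, c, 1, z, 10, u, 24), (c, c, 1, z, 15, a, 10), (c, c, 1, z, 15, a, 2), (c, c, 1, z, 15, a, 33), (c, c, 1, z, 26, q, 29), (c, c, 1, z, 3, a, 10), (c, c, 1, z, 3, a, 2), (c, c, 1, z, 3, a, 33), (c, m, 4, d, 10, u, 24), (c, m, 4, d, 15, a, 10), (c, m, 4, d, 15, a, 2), (c, m, 4, d, 15, a, 33), (c, m, 4, d, 26, q, 29), (c, m, 4, d, 3, a, 10), (c, m, 4, d, 3, a, 2), (c, m, 4, d, 3, a, 33), (c, n, 11, b, 10, u, 24), (c, n, 11, b, 15, a, 10), (c, n, 11, b, 15, a, 2), (c, n, 11, b, 15, a, 33), (c, n, 11, b, 26, q, 29), (c, n, 11, b, 3, a, 10), (c, n, 11, b, 3, a, 2), (c, n, 11, b, 3, a, 33), (c, r, 8, y, 10, u, 24), (c, r, 8, y, 15, a, 10), (c, r, 8, y, 15, a, 2), (c, r, 8, y, 15, a, 33), (c, r, 8, y, 26, q, 29), (c, r, 8, y, 3, a, 10), (c, r, 8, y, 3, a, 2), (c, r, 8, y, 3, a, 33), (c, u, 12, m, 10, u, 24), (c, u, 12, m, 15, a, 10), (c, u, 12, m, 15, a, 2), (c, u, 12, m, 15, a, 33), (c, u, 12, m, 26, q, 29), (c, u, 12, m, 3, a, 10), (c, u, 12, m, 3, a, 2), (c, u, 12, m, 3, a, 33)}
Apply σ_{E = a}; surviving tuples: {(c, a, 13, m, 10, u, 24), (c, a, 13, m, 15, a, 10), (c, a, 13, m, 15, a, 2), (c, a, 13, m, 15, a, 33), (c, a, 13, m, 26, q, 29), (c, a, 13, m, 3, a, 10), (c, a, 13, m, 3, a, 2), (c, a, 13, m, 3, a, 33), (c, a, 3, c, 10, u, 24), (c, a, 3, c, 15, a, 10), (c, a, 3, c, 15, a, 2), (c, a, 3, c, 15, a, 33), (c, a, 3, c, 26, q, 29), (c, a, 3, c, 3, a, 10), (c, a, 3, c, 3, a, 2), (c, a, 3, c, 3, a, 33)}
Keep only column(s) B, A, C (8 duplicate(s) eliminated): {(a, 10, 15), (a, 10, 3), (a, 2, 15), (a, 2, 3), (a, 33, 15), (a, 33, 3), (q, 29, 26), (u, 24, 10)}

{(a, 10, 15), (a, 10, 3), (a, 2, 15), (a, 2, 3), (a, 33, 15), (a, 33, 3), (q, 29, 26), (u, 24, 10)}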